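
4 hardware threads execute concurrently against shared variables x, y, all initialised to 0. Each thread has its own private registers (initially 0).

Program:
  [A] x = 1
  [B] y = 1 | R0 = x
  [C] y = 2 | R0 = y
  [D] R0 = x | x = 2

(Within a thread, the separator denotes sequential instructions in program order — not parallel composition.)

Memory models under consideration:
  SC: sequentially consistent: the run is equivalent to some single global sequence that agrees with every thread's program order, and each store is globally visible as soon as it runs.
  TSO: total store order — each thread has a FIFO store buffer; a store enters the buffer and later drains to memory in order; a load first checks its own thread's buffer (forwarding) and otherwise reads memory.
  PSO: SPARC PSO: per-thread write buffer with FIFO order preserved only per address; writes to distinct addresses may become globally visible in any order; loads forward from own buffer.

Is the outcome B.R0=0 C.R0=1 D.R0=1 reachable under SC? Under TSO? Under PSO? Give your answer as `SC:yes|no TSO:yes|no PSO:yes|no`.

outcome vector order: (B.R0,C.R0,D.R0)
[SC] allowed = {0/1/0, 0/1/1, 0/2/0, 0/2/1, 1/1/0, 1/1/1, 1/2/0, 1/2/1, 2/1/0, 2/1/1, 2/2/0, 2/2/1}
[TSO] allowed = {0/1/0, 0/1/1, 0/2/0, 0/2/1, 1/1/0, 1/1/1, 1/2/0, 1/2/1, 2/1/0, 2/1/1, 2/2/0, 2/2/1}
[PSO] allowed = {0/1/0, 0/1/1, 0/2/0, 0/2/1, 1/1/0, 1/1/1, 1/2/0, 1/2/1, 2/1/0, 2/1/1, 2/2/0, 2/2/1}
target 0/1/1 ∈ {SC,TSO,PSO}

SC:yes TSO:yes PSO:yes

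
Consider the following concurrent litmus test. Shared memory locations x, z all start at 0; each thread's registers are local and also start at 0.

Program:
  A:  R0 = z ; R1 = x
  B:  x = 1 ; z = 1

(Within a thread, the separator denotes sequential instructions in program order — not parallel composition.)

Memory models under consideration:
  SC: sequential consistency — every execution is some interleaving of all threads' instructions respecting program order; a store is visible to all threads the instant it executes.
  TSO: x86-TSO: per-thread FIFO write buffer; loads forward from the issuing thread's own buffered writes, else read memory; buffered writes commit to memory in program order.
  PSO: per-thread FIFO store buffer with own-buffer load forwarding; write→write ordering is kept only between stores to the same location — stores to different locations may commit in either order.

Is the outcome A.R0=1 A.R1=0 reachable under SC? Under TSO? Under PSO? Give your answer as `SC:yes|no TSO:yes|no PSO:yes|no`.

SC:no TSO:no PSO:yes

outcome vector order: (A.R0,A.R1)
under SC → 0/0, 0/1, 1/1
under TSO → 0/0, 0/1, 1/1
under PSO → 0/0, 0/1, 1/0, 1/1
target 1/0 ∈ {PSO}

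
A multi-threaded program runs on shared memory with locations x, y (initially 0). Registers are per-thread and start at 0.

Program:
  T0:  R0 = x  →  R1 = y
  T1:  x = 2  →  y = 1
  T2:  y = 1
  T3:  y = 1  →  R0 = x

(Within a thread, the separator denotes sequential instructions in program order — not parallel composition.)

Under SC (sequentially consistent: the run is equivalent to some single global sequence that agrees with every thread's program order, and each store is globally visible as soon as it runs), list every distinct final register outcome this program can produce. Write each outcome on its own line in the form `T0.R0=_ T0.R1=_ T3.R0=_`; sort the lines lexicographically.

T0.R0=0 T0.R1=0 T3.R0=0
T0.R0=0 T0.R1=0 T3.R0=2
T0.R0=0 T0.R1=1 T3.R0=0
T0.R0=0 T0.R1=1 T3.R0=2
T0.R0=2 T0.R1=0 T3.R0=2
T0.R0=2 T0.R1=1 T3.R0=0
T0.R0=2 T0.R1=1 T3.R0=2

outcome vector order: (T0.R0,T0.R1,T3.R0)
|SC outcomes| = 7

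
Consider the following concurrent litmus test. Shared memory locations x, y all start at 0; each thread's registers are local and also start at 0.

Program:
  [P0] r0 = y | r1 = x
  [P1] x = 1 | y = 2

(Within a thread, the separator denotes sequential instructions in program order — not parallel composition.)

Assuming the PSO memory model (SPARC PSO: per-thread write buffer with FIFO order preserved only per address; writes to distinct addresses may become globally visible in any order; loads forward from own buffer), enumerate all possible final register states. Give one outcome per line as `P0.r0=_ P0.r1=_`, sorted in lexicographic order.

outcome vector order: (P0.r0,P0.r1)
|PSO outcomes| = 4

P0.r0=0 P0.r1=0
P0.r0=0 P0.r1=1
P0.r0=2 P0.r1=0
P0.r0=2 P0.r1=1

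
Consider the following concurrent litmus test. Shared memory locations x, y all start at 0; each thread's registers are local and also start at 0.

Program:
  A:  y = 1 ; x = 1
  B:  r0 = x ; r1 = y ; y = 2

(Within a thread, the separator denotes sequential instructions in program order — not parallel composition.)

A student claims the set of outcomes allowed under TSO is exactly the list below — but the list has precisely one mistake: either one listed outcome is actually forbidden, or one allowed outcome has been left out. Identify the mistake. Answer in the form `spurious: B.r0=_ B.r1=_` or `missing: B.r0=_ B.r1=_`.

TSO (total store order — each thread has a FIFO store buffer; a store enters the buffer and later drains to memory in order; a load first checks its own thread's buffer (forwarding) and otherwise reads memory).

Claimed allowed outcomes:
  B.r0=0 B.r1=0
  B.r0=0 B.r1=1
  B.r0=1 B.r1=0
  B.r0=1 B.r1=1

spurious: B.r0=1 B.r1=0

outcome vector order: (B.r0,B.r1)
[TSO] allowed = {00; 01; 11}
claimed∖TSO = {10}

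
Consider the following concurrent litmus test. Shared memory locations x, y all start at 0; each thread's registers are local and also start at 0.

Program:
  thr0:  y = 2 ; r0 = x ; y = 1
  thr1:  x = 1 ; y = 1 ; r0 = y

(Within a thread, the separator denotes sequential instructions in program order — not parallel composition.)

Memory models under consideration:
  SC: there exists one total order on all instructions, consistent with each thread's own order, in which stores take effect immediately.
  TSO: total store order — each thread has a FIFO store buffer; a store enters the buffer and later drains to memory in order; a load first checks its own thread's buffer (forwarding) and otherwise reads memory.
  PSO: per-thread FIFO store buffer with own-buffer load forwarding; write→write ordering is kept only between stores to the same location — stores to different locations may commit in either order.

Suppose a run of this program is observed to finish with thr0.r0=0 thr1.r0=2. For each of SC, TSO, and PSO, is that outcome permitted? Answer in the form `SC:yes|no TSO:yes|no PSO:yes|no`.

outcome vector order: (thr0.r0,thr1.r0)
[SC] allowed = {(0,1), (1,1), (1,2)}
[TSO] allowed = {(0,1), (0,2), (1,1), (1,2)}
[PSO] allowed = {(0,1), (0,2), (1,1), (1,2)}
target (0,2) ∈ {TSO,PSO}

SC:no TSO:yes PSO:yes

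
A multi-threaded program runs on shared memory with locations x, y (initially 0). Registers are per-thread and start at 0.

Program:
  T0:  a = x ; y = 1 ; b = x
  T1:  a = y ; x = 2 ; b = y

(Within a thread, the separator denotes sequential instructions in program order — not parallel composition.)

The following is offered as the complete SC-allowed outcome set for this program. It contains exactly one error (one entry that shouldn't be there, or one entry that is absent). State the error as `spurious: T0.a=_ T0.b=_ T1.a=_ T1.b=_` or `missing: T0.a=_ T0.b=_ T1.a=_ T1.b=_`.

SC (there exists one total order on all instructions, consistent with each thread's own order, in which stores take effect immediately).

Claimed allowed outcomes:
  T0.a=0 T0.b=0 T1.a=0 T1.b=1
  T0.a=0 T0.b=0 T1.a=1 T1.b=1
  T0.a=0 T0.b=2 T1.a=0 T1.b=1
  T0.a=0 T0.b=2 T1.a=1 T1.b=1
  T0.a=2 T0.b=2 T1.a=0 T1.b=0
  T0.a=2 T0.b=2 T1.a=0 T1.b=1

missing: T0.a=0 T0.b=2 T1.a=0 T1.b=0

outcome vector order: (T0.a,T0.b,T1.a,T1.b)
[SC] allowed = {(0,0,0,1); (0,0,1,1); (0,2,0,0); (0,2,0,1); (0,2,1,1); (2,2,0,0); (2,2,0,1)}
SC∖claimed = {(0,2,0,0)}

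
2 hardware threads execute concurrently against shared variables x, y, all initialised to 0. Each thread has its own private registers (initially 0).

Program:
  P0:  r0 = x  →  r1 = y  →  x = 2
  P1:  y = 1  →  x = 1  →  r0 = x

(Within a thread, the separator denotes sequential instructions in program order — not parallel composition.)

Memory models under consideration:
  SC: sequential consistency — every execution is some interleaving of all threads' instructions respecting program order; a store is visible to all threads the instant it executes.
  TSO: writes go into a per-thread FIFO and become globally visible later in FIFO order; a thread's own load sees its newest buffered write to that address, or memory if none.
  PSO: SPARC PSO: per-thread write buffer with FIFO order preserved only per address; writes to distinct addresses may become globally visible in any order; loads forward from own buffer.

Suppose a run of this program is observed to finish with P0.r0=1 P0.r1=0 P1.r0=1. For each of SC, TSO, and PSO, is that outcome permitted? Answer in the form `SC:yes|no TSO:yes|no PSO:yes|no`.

outcome vector order: (P0.r0,P0.r1,P1.r0)
[SC] allowed = {(0,0,1); (0,0,2); (0,1,1); (0,1,2); (1,1,1); (1,1,2)}
[TSO] allowed = {(0,0,1); (0,0,2); (0,1,1); (0,1,2); (1,1,1); (1,1,2)}
[PSO] allowed = {(0,0,1); (0,0,2); (0,1,1); (0,1,2); (1,0,1); (1,0,2); (1,1,1); (1,1,2)}
target (1,0,1) ∈ {PSO}

SC:no TSO:no PSO:yes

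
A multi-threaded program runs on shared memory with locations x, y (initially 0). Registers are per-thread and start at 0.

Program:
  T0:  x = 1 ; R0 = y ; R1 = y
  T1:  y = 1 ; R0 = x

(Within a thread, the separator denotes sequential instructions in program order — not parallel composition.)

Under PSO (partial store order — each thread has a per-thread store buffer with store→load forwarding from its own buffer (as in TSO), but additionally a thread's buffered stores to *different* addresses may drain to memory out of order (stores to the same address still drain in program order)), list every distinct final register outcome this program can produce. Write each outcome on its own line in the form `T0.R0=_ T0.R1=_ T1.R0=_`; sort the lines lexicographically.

T0.R0=0 T0.R1=0 T1.R0=0
T0.R0=0 T0.R1=0 T1.R0=1
T0.R0=0 T0.R1=1 T1.R0=0
T0.R0=0 T0.R1=1 T1.R0=1
T0.R0=1 T0.R1=1 T1.R0=0
T0.R0=1 T0.R1=1 T1.R0=1

outcome vector order: (T0.R0,T0.R1,T1.R0)
|PSO outcomes| = 6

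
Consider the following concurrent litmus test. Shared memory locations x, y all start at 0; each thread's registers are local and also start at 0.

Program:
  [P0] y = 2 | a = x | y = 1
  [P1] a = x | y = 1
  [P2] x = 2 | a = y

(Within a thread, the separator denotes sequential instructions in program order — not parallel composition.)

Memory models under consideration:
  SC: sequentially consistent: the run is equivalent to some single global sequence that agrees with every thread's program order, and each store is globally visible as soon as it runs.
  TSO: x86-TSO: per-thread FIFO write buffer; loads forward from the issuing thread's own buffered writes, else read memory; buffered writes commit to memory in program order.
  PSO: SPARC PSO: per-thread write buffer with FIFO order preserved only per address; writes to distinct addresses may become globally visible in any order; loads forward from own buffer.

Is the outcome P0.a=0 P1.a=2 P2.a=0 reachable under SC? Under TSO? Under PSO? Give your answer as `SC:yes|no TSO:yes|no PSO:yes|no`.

SC:no TSO:yes PSO:yes

outcome vector order: (P0.a,P1.a,P2.a)
[SC] allowed = {0/0/1 0/0/2 0/2/1 0/2/2 2/0/0 2/0/1 2/0/2 2/2/0 2/2/1 2/2/2}
[TSO] allowed = {0/0/0 0/0/1 0/0/2 0/2/0 0/2/1 0/2/2 2/0/0 2/0/1 2/0/2 2/2/0 2/2/1 2/2/2}
[PSO] allowed = {0/0/0 0/0/1 0/0/2 0/2/0 0/2/1 0/2/2 2/0/0 2/0/1 2/0/2 2/2/0 2/2/1 2/2/2}
target 0/2/0 ∈ {TSO,PSO}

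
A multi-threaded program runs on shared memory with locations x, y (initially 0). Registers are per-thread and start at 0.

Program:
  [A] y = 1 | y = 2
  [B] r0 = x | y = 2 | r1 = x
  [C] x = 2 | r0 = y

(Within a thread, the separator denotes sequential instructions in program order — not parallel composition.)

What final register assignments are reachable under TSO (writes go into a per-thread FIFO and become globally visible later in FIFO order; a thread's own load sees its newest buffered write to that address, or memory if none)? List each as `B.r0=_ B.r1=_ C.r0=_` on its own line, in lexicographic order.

B.r0=0 B.r1=0 C.r0=0
B.r0=0 B.r1=0 C.r0=1
B.r0=0 B.r1=0 C.r0=2
B.r0=0 B.r1=2 C.r0=0
B.r0=0 B.r1=2 C.r0=1
B.r0=0 B.r1=2 C.r0=2
B.r0=2 B.r1=2 C.r0=0
B.r0=2 B.r1=2 C.r0=1
B.r0=2 B.r1=2 C.r0=2

outcome vector order: (B.r0,B.r1,C.r0)
|TSO outcomes| = 9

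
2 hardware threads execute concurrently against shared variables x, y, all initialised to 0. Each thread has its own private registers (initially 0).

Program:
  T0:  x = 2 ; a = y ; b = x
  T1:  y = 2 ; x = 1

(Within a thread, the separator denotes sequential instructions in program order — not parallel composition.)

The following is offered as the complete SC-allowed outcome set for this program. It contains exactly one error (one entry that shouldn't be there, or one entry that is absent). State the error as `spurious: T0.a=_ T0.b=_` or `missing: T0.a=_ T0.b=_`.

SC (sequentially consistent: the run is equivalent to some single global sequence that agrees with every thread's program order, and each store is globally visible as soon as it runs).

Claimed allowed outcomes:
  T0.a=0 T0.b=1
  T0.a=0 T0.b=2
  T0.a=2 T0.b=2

outcome vector order: (T0.a,T0.b)
SC (4): 01; 02; 21; 22
SC∖claimed = {21}

missing: T0.a=2 T0.b=1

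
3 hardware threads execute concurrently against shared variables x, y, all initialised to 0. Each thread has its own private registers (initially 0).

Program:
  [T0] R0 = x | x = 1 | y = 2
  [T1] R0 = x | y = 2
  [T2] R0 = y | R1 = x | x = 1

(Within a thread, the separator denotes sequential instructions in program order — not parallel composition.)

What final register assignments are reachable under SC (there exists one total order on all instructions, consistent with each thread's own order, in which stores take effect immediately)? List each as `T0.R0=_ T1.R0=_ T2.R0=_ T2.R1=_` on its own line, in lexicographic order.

outcome vector order: (T0.R0,T1.R0,T2.R0,T2.R1)
|SC outcomes| = 10

T0.R0=0 T1.R0=0 T2.R0=0 T2.R1=0
T0.R0=0 T1.R0=0 T2.R0=0 T2.R1=1
T0.R0=0 T1.R0=0 T2.R0=2 T2.R1=0
T0.R0=0 T1.R0=0 T2.R0=2 T2.R1=1
T0.R0=0 T1.R0=1 T2.R0=0 T2.R1=0
T0.R0=0 T1.R0=1 T2.R0=0 T2.R1=1
T0.R0=0 T1.R0=1 T2.R0=2 T2.R1=1
T0.R0=1 T1.R0=0 T2.R0=0 T2.R1=0
T0.R0=1 T1.R0=0 T2.R0=2 T2.R1=0
T0.R0=1 T1.R0=1 T2.R0=0 T2.R1=0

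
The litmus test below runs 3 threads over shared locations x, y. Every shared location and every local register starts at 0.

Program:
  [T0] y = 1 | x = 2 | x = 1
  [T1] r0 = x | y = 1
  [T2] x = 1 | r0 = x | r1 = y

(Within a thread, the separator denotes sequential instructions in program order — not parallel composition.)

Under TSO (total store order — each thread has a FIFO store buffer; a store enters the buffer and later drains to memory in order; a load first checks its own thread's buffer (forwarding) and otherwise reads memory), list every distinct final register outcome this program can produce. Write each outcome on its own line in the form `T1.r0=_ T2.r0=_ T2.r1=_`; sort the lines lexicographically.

outcome vector order: (T1.r0,T2.r0,T2.r1)
|TSO outcomes| = 9

T1.r0=0 T2.r0=1 T2.r1=0
T1.r0=0 T2.r0=1 T2.r1=1
T1.r0=0 T2.r0=2 T2.r1=1
T1.r0=1 T2.r0=1 T2.r1=0
T1.r0=1 T2.r0=1 T2.r1=1
T1.r0=1 T2.r0=2 T2.r1=1
T1.r0=2 T2.r0=1 T2.r1=0
T1.r0=2 T2.r0=1 T2.r1=1
T1.r0=2 T2.r0=2 T2.r1=1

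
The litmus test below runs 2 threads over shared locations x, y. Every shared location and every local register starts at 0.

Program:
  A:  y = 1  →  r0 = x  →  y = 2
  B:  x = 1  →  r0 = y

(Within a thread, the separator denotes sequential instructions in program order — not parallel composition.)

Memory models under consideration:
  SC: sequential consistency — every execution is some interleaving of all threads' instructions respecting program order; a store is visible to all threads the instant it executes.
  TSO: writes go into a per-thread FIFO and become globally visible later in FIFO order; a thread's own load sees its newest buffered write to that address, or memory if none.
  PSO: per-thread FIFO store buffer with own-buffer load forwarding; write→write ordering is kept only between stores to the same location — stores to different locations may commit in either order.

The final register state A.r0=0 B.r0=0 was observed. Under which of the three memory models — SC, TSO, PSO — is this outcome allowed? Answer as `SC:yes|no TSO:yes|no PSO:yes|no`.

outcome vector order: (A.r0,B.r0)
under SC → 0/1, 0/2, 1/0, 1/1, 1/2
under TSO → 0/0, 0/1, 0/2, 1/0, 1/1, 1/2
under PSO → 0/0, 0/1, 0/2, 1/0, 1/1, 1/2
target 0/0 ∈ {TSO,PSO}

SC:no TSO:yes PSO:yes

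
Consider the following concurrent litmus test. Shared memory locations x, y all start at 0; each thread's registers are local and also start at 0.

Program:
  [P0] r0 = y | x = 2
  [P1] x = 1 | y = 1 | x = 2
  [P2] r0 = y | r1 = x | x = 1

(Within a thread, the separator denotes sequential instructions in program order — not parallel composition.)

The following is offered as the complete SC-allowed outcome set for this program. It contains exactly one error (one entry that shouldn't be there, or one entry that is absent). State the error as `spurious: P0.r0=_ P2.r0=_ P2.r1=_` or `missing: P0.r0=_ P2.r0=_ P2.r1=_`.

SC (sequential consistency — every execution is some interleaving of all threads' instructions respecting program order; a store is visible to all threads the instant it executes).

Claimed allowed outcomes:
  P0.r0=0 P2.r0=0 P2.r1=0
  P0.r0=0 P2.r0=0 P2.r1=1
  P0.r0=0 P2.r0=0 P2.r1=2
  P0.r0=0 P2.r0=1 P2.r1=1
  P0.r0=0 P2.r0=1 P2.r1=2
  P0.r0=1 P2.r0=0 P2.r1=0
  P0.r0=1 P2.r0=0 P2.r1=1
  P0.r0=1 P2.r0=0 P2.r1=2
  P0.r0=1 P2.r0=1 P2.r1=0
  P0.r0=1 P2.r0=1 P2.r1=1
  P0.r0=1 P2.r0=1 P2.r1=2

outcome vector order: (P0.r0,P2.r0,P2.r1)
SC: 10 outcomes — {0/0/0 0/0/1 0/0/2 0/1/1 0/1/2 1/0/0 1/0/1 1/0/2 1/1/1 1/1/2}
claimed∖SC = {1/1/0}

spurious: P0.r0=1 P2.r0=1 P2.r1=0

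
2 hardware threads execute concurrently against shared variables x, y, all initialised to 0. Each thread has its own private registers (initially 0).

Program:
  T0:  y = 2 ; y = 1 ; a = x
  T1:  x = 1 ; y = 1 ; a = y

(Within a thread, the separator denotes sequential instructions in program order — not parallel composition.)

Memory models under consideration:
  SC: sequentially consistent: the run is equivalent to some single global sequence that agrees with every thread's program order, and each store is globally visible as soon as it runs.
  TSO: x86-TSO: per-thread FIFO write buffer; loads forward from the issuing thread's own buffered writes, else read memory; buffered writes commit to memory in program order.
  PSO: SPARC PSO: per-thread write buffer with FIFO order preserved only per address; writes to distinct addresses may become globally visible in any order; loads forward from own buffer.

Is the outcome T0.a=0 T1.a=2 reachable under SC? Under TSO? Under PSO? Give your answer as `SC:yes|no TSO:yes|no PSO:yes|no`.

SC:no TSO:yes PSO:yes

outcome vector order: (T0.a,T1.a)
under SC → <0 1>; <1 1>; <1 2>
under TSO → <0 1>; <0 2>; <1 1>; <1 2>
under PSO → <0 1>; <0 2>; <1 1>; <1 2>
target <0 2> ∈ {TSO,PSO}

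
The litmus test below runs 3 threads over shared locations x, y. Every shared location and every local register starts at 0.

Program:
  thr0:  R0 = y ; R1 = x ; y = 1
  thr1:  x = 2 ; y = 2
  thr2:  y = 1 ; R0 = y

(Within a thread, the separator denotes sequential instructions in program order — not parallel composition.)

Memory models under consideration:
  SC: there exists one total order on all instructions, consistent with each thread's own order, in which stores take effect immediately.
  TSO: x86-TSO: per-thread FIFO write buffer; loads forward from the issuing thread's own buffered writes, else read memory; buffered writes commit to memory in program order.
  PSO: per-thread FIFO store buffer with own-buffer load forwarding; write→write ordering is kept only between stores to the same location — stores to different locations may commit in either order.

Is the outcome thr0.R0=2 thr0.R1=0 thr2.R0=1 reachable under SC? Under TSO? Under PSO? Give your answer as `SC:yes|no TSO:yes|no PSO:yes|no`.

outcome vector order: (thr0.R0,thr0.R1,thr2.R0)
under SC → 0/0/1; 0/0/2; 0/2/1; 0/2/2; 1/0/1; 1/0/2; 1/2/1; 1/2/2; 2/2/1; 2/2/2
under TSO → 0/0/1; 0/0/2; 0/2/1; 0/2/2; 1/0/1; 1/0/2; 1/2/1; 1/2/2; 2/2/1; 2/2/2
under PSO → 0/0/1; 0/0/2; 0/2/1; 0/2/2; 1/0/1; 1/0/2; 1/2/1; 1/2/2; 2/0/1; 2/0/2; 2/2/1; 2/2/2
target 2/0/1 ∈ {PSO}

SC:no TSO:no PSO:yes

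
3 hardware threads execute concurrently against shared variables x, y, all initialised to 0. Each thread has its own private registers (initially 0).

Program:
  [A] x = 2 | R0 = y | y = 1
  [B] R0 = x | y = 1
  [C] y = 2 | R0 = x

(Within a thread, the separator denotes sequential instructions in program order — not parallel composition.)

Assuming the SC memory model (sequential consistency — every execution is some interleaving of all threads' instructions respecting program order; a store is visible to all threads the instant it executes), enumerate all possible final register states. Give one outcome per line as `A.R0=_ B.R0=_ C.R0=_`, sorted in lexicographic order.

A.R0=0 B.R0=0 C.R0=2
A.R0=0 B.R0=2 C.R0=2
A.R0=1 B.R0=0 C.R0=0
A.R0=1 B.R0=0 C.R0=2
A.R0=1 B.R0=2 C.R0=0
A.R0=1 B.R0=2 C.R0=2
A.R0=2 B.R0=0 C.R0=0
A.R0=2 B.R0=0 C.R0=2
A.R0=2 B.R0=2 C.R0=0
A.R0=2 B.R0=2 C.R0=2

outcome vector order: (A.R0,B.R0,C.R0)
|SC outcomes| = 10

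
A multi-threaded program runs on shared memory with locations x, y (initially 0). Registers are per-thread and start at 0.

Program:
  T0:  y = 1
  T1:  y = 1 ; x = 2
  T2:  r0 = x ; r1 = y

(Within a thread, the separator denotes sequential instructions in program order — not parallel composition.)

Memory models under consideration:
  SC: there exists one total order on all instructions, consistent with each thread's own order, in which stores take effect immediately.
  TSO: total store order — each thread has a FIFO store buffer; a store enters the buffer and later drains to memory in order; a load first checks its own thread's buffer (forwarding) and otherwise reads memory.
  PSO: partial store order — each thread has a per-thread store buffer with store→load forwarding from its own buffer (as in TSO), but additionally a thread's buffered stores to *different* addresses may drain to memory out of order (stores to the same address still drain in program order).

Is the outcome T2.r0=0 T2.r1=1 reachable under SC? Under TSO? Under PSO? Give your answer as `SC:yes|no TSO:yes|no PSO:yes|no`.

SC:yes TSO:yes PSO:yes

outcome vector order: (T2.r0,T2.r1)
under SC → 0/0; 0/1; 2/1
under TSO → 0/0; 0/1; 2/1
under PSO → 0/0; 0/1; 2/0; 2/1
target 0/1 ∈ {SC,TSO,PSO}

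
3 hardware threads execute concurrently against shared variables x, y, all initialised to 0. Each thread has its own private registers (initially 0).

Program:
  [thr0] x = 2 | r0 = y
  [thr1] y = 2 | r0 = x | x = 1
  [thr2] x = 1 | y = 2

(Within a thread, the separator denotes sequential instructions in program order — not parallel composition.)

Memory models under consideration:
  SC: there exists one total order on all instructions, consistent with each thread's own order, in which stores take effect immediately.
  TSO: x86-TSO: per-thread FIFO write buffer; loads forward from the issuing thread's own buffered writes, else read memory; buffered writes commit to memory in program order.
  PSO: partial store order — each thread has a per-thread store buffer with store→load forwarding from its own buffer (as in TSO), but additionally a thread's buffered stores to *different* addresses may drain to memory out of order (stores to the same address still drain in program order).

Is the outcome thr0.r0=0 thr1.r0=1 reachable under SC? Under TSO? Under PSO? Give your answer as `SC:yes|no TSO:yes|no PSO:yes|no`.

outcome vector order: (thr0.r0,thr1.r0)
[SC] allowed = {(0,1); (0,2); (2,0); (2,1); (2,2)}
[TSO] allowed = {(0,0); (0,1); (0,2); (2,0); (2,1); (2,2)}
[PSO] allowed = {(0,0); (0,1); (0,2); (2,0); (2,1); (2,2)}
target (0,1) ∈ {SC,TSO,PSO}

SC:yes TSO:yes PSO:yes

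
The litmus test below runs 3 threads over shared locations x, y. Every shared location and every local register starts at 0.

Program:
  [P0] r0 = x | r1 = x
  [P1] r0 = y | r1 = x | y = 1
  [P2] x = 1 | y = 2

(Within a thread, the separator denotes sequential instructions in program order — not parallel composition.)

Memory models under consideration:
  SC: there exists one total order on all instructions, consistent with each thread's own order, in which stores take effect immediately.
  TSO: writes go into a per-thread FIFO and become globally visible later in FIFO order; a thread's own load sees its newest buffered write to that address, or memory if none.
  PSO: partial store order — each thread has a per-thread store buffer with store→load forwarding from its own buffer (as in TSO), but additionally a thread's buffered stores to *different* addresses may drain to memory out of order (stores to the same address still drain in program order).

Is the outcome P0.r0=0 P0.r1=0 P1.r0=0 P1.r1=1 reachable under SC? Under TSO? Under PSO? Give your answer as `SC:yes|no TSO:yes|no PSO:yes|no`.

outcome vector order: (P0.r0,P0.r1,P1.r0,P1.r1)
SC: 9 outcomes — {0000 0001 0021 0100 0101 0121 1100 1101 1121}
TSO: 9 outcomes — {0000 0001 0021 0100 0101 0121 1100 1101 1121}
PSO: 12 outcomes — {0000 0001 0020 0021 0100 0101 0120 0121 1100 1101 1120 1121}
target 0001 ∈ {SC,TSO,PSO}

SC:yes TSO:yes PSO:yes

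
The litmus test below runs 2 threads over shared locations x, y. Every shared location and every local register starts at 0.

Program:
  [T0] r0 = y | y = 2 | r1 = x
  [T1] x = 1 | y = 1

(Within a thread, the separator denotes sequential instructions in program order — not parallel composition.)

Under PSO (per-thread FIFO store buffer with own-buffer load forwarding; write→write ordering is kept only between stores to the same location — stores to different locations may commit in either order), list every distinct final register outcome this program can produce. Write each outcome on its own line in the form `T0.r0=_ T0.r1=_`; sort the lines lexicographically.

outcome vector order: (T0.r0,T0.r1)
|PSO outcomes| = 4

T0.r0=0 T0.r1=0
T0.r0=0 T0.r1=1
T0.r0=1 T0.r1=0
T0.r0=1 T0.r1=1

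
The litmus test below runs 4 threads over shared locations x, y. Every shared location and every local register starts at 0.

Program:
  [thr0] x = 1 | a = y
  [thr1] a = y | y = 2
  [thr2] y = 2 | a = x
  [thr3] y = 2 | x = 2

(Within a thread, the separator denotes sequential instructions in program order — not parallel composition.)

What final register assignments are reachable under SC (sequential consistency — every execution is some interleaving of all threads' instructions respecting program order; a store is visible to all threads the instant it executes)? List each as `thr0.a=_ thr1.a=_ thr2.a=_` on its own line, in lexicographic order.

outcome vector order: (thr0.a,thr1.a,thr2.a)
|SC outcomes| = 10

thr0.a=0 thr1.a=0 thr2.a=1
thr0.a=0 thr1.a=0 thr2.a=2
thr0.a=0 thr1.a=2 thr2.a=1
thr0.a=0 thr1.a=2 thr2.a=2
thr0.a=2 thr1.a=0 thr2.a=0
thr0.a=2 thr1.a=0 thr2.a=1
thr0.a=2 thr1.a=0 thr2.a=2
thr0.a=2 thr1.a=2 thr2.a=0
thr0.a=2 thr1.a=2 thr2.a=1
thr0.a=2 thr1.a=2 thr2.a=2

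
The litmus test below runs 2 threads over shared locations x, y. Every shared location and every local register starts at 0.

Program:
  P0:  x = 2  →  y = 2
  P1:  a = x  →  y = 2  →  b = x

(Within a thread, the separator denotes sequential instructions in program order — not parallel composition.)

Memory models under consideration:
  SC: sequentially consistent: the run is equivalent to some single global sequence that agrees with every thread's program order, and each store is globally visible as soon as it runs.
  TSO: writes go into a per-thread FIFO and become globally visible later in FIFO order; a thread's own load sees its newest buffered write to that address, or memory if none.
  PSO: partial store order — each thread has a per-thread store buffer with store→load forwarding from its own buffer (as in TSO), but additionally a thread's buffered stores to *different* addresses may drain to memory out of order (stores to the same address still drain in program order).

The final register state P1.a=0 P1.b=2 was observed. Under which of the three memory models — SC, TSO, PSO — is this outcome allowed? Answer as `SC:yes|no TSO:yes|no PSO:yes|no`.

SC:yes TSO:yes PSO:yes

outcome vector order: (P1.a,P1.b)
under SC → 00, 02, 22
under TSO → 00, 02, 22
under PSO → 00, 02, 22
target 02 ∈ {SC,TSO,PSO}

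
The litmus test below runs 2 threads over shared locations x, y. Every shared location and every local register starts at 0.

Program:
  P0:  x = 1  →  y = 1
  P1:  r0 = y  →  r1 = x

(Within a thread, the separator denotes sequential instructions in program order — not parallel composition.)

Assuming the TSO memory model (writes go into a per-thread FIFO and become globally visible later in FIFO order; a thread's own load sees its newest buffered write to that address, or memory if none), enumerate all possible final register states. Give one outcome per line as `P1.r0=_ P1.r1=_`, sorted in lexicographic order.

P1.r0=0 P1.r1=0
P1.r0=0 P1.r1=1
P1.r0=1 P1.r1=1

outcome vector order: (P1.r0,P1.r1)
|TSO outcomes| = 3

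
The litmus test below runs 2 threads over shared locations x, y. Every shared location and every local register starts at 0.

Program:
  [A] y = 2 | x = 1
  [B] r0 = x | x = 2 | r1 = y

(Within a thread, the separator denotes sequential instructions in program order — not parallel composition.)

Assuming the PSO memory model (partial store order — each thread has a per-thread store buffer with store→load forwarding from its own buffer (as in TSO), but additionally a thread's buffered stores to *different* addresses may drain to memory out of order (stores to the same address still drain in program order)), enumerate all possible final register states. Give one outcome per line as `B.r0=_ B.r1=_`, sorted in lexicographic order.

B.r0=0 B.r1=0
B.r0=0 B.r1=2
B.r0=1 B.r1=0
B.r0=1 B.r1=2

outcome vector order: (B.r0,B.r1)
|PSO outcomes| = 4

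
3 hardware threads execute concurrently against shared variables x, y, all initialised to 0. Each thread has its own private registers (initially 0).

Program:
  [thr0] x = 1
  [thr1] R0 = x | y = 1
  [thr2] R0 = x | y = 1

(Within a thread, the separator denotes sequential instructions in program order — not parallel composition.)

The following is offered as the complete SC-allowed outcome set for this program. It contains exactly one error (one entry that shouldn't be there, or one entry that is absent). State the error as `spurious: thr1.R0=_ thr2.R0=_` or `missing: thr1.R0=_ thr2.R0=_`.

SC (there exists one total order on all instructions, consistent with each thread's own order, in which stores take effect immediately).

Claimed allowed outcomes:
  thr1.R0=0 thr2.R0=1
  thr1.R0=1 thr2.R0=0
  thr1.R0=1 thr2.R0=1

outcome vector order: (thr1.R0,thr2.R0)
SC (4): 00, 01, 10, 11
SC∖claimed = {00}

missing: thr1.R0=0 thr2.R0=0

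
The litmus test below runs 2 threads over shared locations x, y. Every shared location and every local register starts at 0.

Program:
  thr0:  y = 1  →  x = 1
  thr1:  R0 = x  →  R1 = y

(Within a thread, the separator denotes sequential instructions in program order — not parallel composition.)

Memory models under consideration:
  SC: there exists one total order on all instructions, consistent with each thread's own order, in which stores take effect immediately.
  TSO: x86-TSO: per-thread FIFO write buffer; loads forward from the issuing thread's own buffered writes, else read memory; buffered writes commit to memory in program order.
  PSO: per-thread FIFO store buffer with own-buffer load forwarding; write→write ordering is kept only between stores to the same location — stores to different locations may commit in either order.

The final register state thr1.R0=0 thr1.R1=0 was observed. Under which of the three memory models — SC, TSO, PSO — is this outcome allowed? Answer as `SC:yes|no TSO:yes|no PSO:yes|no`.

outcome vector order: (thr1.R0,thr1.R1)
[SC] allowed = {00; 01; 11}
[TSO] allowed = {00; 01; 11}
[PSO] allowed = {00; 01; 10; 11}
target 00 ∈ {SC,TSO,PSO}

SC:yes TSO:yes PSO:yes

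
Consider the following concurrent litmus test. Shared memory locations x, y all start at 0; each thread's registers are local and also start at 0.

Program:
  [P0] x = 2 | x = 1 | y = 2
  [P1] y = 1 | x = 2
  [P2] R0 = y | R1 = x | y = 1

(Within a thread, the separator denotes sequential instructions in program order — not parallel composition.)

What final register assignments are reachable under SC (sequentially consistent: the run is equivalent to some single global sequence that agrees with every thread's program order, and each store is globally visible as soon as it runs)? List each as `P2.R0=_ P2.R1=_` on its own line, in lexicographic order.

P2.R0=0 P2.R1=0
P2.R0=0 P2.R1=1
P2.R0=0 P2.R1=2
P2.R0=1 P2.R1=0
P2.R0=1 P2.R1=1
P2.R0=1 P2.R1=2
P2.R0=2 P2.R1=1
P2.R0=2 P2.R1=2

outcome vector order: (P2.R0,P2.R1)
|SC outcomes| = 8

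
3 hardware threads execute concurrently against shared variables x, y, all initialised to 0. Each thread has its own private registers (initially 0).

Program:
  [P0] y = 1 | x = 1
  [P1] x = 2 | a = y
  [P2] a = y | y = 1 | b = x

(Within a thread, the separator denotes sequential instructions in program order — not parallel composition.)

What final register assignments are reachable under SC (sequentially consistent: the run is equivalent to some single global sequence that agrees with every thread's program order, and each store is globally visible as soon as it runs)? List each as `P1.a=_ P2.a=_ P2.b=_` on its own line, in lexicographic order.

outcome vector order: (P1.a,P2.a,P2.b)
|SC outcomes| = 10

P1.a=0 P2.a=0 P2.b=1
P1.a=0 P2.a=0 P2.b=2
P1.a=0 P2.a=1 P2.b=1
P1.a=0 P2.a=1 P2.b=2
P1.a=1 P2.a=0 P2.b=0
P1.a=1 P2.a=0 P2.b=1
P1.a=1 P2.a=0 P2.b=2
P1.a=1 P2.a=1 P2.b=0
P1.a=1 P2.a=1 P2.b=1
P1.a=1 P2.a=1 P2.b=2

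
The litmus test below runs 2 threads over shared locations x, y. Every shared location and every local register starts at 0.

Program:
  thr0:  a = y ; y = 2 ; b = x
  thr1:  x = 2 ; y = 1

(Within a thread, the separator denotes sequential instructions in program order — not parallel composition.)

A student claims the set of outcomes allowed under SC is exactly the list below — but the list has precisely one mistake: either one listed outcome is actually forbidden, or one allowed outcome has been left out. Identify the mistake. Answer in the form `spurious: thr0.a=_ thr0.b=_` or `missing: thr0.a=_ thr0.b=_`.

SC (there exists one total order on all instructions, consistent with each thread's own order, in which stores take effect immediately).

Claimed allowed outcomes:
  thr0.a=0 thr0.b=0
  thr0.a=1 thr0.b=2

missing: thr0.a=0 thr0.b=2

outcome vector order: (thr0.a,thr0.b)
under SC → 00, 02, 12
SC∖claimed = {02}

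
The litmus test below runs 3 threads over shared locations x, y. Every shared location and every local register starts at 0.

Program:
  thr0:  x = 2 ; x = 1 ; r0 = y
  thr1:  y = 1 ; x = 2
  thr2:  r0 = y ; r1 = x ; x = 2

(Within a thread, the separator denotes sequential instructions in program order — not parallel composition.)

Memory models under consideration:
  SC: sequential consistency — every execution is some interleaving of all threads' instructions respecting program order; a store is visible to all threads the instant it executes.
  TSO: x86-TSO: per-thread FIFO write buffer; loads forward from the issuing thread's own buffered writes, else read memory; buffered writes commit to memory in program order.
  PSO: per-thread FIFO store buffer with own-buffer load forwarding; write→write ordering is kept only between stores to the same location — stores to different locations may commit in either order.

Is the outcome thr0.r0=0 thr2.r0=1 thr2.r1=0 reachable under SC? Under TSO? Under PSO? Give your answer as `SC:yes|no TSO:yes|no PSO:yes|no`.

outcome vector order: (thr0.r0,thr2.r0,thr2.r1)
SC: 11 outcomes — {(0,0,0) (0,0,1) (0,0,2) (0,1,1) (0,1,2) (1,0,0) (1,0,1) (1,0,2) (1,1,0) (1,1,1) (1,1,2)}
TSO: 12 outcomes — {(0,0,0) (0,0,1) (0,0,2) (0,1,0) (0,1,1) (0,1,2) (1,0,0) (1,0,1) (1,0,2) (1,1,0) (1,1,1) (1,1,2)}
PSO: 12 outcomes — {(0,0,0) (0,0,1) (0,0,2) (0,1,0) (0,1,1) (0,1,2) (1,0,0) (1,0,1) (1,0,2) (1,1,0) (1,1,1) (1,1,2)}
target (0,1,0) ∈ {TSO,PSO}

SC:no TSO:yes PSO:yes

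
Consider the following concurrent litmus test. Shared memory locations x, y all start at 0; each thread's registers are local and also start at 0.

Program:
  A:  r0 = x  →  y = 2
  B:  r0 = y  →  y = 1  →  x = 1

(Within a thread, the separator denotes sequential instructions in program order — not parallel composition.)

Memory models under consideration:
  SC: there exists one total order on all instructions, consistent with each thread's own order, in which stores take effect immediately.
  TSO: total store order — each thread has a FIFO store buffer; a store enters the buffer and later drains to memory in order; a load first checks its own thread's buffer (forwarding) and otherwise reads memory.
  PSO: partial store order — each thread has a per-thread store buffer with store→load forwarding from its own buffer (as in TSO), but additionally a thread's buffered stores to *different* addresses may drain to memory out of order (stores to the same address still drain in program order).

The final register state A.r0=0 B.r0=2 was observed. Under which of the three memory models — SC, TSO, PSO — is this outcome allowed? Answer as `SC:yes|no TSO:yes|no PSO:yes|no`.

outcome vector order: (A.r0,B.r0)
SC: 3 outcomes — {(0,0) (0,2) (1,0)}
TSO: 3 outcomes — {(0,0) (0,2) (1,0)}
PSO: 3 outcomes — {(0,0) (0,2) (1,0)}
target (0,2) ∈ {SC,TSO,PSO}

SC:yes TSO:yes PSO:yes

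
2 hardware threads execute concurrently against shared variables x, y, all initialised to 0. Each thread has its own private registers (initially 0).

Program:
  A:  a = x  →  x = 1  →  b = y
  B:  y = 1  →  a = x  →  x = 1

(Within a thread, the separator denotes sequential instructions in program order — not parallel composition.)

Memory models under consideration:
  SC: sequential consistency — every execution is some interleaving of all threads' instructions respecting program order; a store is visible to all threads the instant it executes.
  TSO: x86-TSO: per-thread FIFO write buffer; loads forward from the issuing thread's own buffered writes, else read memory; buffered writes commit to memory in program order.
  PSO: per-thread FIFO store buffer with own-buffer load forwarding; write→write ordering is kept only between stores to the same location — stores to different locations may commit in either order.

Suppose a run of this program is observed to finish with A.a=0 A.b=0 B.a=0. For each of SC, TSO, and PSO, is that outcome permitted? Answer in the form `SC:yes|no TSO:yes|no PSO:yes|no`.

SC:no TSO:yes PSO:yes

outcome vector order: (A.a,A.b,B.a)
SC (4): 0/0/1 0/1/0 0/1/1 1/1/0
TSO (5): 0/0/0 0/0/1 0/1/0 0/1/1 1/1/0
PSO (6): 0/0/0 0/0/1 0/1/0 0/1/1 1/0/0 1/1/0
target 0/0/0 ∈ {TSO,PSO}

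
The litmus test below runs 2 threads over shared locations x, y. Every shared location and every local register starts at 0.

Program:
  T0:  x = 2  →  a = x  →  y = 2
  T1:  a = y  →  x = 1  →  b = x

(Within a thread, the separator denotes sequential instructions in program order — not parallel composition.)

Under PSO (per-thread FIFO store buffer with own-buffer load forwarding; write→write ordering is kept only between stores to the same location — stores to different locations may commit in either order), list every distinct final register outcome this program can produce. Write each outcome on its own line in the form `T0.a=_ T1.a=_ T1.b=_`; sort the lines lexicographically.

outcome vector order: (T0.a,T1.a,T1.b)
|PSO outcomes| = 5

T0.a=1 T1.a=0 T1.b=1
T0.a=2 T1.a=0 T1.b=1
T0.a=2 T1.a=0 T1.b=2
T0.a=2 T1.a=2 T1.b=1
T0.a=2 T1.a=2 T1.b=2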